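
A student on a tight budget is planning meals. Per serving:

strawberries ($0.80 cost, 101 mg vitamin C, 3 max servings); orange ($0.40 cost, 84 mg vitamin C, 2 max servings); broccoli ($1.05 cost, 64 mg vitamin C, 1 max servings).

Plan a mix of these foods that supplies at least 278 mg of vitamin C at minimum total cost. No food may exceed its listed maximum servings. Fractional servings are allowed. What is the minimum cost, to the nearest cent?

$1.67

Cost per mg of vitamin C: orange $0.0048, strawberries $0.0079, broccoli $0.0164.
Take 2 servings of orange: +168.0 mg vitamin C for $0.80 (total $0.80, still need 110.0 mg).
Take 1.089 servings of strawberries: +110.0 mg vitamin C for $0.87 (total $1.67, still need 0.0 mg).
Filling from the cheapest source first is optimal under one linear minimum: $1.67.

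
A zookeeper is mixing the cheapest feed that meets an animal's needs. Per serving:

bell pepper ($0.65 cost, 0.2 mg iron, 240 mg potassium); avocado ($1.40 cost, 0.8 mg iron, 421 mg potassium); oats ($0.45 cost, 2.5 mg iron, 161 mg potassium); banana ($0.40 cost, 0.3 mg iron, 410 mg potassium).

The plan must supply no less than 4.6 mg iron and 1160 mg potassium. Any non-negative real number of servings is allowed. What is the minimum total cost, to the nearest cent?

An LP optimum is at a vertex; with two nutrient constraints at most two foods are used. Check each candidate.
bell pepper only: max(4.6/0.2, 1160/240) = 23 servings → $14.95.
avocado only: max(4.6/0.8, 1160/421) = 5.75 servings → $8.05.
oats only: max(4.6/2.5, 1160/161) = 7.205 servings → $3.24.
banana only: max(4.6/0.3, 1160/410) = 15.33 servings → $6.13.
bell pepper + avocado: intersection lies outside the first quadrant.
bell pepper + oats with both tight: 3.803 servings and 1.536 servings → $3.16.
bell pepper + banana: the both-tight solution has a negative serving — not a feasible corner.
avocado + oats with both tight: 2.338 servings and 1.092 servings → $3.76.
avocado + banana with both targets exact would need a negative amount; discard.
oats + banana with both tight: 1.575 servings and 2.211 servings → $1.59.
Cheapest feasible corner: $1.59.

$1.59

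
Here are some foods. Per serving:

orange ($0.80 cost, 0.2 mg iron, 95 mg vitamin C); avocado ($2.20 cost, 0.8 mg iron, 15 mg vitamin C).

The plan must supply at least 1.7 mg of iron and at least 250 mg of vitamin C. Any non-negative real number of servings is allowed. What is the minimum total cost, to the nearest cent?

$5.27

A basic optimal solution has at most two foods positive. Try each food alone and each pair with both targets met exactly.
orange only: max(1.7/0.2, 250/95) = 8.5 servings → $6.80.
avocado only: max(1.7/0.8, 250/15) = 16.67 servings → $36.67.
orange + avocado with both tight: 2.39 servings and 1.527 servings → $5.27.
The minimum over all feasible corners is $5.27.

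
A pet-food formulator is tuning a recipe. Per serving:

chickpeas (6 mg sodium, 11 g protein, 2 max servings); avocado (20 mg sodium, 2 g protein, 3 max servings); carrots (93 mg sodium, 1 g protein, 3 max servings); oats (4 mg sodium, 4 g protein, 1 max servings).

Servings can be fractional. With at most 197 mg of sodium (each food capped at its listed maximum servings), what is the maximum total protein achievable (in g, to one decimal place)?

Protein per mg sodium: chickpeas 1.833, oats 1, avocado 0.1, carrots 0.01075.
Take 2 servings of chickpeas: uses 12 mg sodium, +22.0 g protein (running total 22.0 g).
Take 1 serving of oats: uses 4 mg sodium, +4.0 g protein (running total 26.0 g).
Take 3 servings of avocado: uses 60 mg sodium, +6.0 g protein (running total 32.0 g).
Take 1.301 servings of carrots: uses 121 mg sodium, +1.3 g protein (running total 33.3 g).
Filling greedily by protein-per-mg sodium is optimal for one linear limit, giving 33.3 g.

33.3 g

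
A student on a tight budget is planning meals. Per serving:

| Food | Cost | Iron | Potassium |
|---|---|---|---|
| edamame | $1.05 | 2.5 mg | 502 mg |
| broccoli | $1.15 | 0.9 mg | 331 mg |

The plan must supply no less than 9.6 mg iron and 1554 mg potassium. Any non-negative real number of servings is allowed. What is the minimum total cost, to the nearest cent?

edamame only: max(9.6/2.5, 1554/502) = 3.84 servings → $4.03.
broccoli only: max(9.6/0.9, 1554/331) = 10.67 servings → $12.27.
edamame + broccoli: the both-tight solution has a negative serving — not a feasible corner.
Cheapest feasible corner: $4.03.

$4.03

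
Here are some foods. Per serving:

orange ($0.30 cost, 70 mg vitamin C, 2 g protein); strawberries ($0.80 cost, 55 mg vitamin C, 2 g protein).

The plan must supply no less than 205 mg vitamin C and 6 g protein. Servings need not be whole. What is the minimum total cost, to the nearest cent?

With two linear requirements the optimum uses one or two foods; enumerate the corners.
orange only: max(205/70, 6/2) = 3 servings → $0.90.
strawberries only: max(205/55, 6/2) = 3.727 servings → $2.98.
orange + strawberries with both tight: 2.667 servings and 0.3333 servings → $1.07.
The minimum over all feasible corners is $0.90.

$0.90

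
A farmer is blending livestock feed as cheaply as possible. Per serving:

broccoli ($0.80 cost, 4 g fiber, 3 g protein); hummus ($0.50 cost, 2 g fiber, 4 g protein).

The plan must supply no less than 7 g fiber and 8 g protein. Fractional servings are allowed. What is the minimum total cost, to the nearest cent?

$1.51

broccoli only: max(7/4, 8/3) = 2.667 servings → $2.13.
hummus only: max(7/2, 8/4) = 3.5 servings → $1.75.
broccoli + hummus with both tight: 1.2 servings and 1.1 servings → $1.51.
So the least-cost plan costs $1.51.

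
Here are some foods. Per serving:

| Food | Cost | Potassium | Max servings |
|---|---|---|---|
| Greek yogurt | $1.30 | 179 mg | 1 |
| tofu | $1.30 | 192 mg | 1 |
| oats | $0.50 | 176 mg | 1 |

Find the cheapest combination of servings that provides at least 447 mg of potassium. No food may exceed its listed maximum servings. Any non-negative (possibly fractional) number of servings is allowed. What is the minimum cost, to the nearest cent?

$2.37

Cost per mg of potassium: oats $0.0028, tofu $0.0068, Greek yogurt $0.0073.
Take 1 serving of oats: +176.0 mg potassium for $0.50 (total $0.50, still need 271.0 mg).
Take 1 serving of tofu: +192.0 mg potassium for $1.30 (total $1.80, still need 79.0 mg).
Take 0.4413 servings of Greek yogurt: +79.0 mg potassium for $0.57 (total $2.37, still need 0.0 mg).
Filling from the cheapest source first is optimal under one linear minimum: $2.37.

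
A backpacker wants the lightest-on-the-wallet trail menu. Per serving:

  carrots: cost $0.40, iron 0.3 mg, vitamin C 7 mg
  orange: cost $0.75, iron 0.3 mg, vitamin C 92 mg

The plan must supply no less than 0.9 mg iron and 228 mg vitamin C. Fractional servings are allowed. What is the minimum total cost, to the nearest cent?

$2.05

An LP optimum is at a vertex; with two nutrient constraints at most two foods are used. Check each candidate.
carrots only: max(0.9/0.3, 228/7) = 32.57 servings → $13.03.
orange only: max(0.9/0.3, 228/92) = 3 servings → $2.25.
carrots + orange with both tight: 0.5647 servings and 2.435 servings → $2.05.
Cheapest feasible corner: $2.05.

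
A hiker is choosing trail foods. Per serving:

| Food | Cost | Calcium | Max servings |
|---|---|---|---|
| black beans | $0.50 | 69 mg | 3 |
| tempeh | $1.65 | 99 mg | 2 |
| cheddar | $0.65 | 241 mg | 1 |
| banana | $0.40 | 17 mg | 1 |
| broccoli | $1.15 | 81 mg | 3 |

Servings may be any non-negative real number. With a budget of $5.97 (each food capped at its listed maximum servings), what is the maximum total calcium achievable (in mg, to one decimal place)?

713.2 mg

Calcium per dollar: cheddar 370.8, black beans 138, broccoli 70.43, tempeh 60, banana 42.5.
Take 1 serving of cheddar: spends $0.65, +241.0 mg calcium (running total 241.0 mg).
Take 3 servings of black beans: spends $1.50, +207.0 mg calcium (running total 448.0 mg).
Take 3 servings of broccoli: spends $3.45, +243.0 mg calcium (running total 691.0 mg).
Take 0.2242 servings of tempeh: spends $0.37, +22.2 mg calcium (running total 713.2 mg).
Greedy by best ratio exhausts the cost allowance optimally: 713.2 mg.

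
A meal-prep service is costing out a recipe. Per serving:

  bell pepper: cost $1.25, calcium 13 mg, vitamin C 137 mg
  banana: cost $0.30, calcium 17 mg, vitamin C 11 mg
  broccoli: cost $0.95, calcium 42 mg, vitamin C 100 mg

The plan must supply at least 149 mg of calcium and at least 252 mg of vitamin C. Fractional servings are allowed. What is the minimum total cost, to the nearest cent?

bell pepper only: max(149/13, 252/137) = 11.46 servings → $14.33.
banana only: max(149/17, 252/11) = 22.91 servings → $6.87.
broccoli only: max(149/42, 252/100) = 3.548 servings → $3.37.
bell pepper + banana with both tight: 1.21 servings and 7.839 servings → $3.86.
bell pepper + broccoli: the both-tight solution has a negative serving — not a feasible corner.
banana + broccoli with both tight: 3.486 servings and 2.137 servings → $3.08.
The minimum over all feasible corners is $3.08.

$3.08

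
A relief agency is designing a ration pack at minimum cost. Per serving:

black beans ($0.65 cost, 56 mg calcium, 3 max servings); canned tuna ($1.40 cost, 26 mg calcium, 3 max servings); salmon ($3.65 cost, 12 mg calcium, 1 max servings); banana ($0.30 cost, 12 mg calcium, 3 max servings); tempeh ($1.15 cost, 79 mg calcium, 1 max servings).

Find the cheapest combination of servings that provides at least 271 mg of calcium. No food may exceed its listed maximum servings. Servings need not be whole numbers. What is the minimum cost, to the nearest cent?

$3.70

Cost per mg of calcium: black beans $0.0116, tempeh $0.0146, banana $0.0250, canned tuna $0.0538, salmon $0.3042.
Take 3 servings of black beans: +168.0 mg calcium for $1.95 (total $1.95, still need 103.0 mg).
Take 1 serving of tempeh: +79.0 mg calcium for $1.15 (total $3.10, still need 24.0 mg).
Take 2 servings of banana: +24.0 mg calcium for $0.60 (total $3.70, still need 0.0 mg).
Greedy by cheapest-per-mg is optimal for a single linear constraint, so the minimum cost is $3.70.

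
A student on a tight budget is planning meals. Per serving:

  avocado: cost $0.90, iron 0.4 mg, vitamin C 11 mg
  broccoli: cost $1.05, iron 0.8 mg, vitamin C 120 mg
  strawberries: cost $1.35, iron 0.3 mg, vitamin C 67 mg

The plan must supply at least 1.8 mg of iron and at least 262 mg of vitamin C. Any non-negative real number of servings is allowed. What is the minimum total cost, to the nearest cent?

Two binding constraints pin down two serving amounts, so the optimal mix uses at most two foods. The candidates are each food alone (scaled to the tighter of iron/vitamin C) and each pair with both constraints tight.
avocado only: max(1.8/0.4, 262/11) = 23.82 servings → $21.44.
broccoli only: max(1.8/0.8, 262/120) = 2.25 servings → $2.36.
strawberries only: max(1.8/0.3, 262/67) = 6 servings → $8.10.
avocado + broccoli with both tight: 0.1633 servings and 2.168 servings → $2.42.
avocado + strawberries with both tight: 1.787 servings and 3.617 servings → $6.49.
broccoli + strawberries with both targets exact would need a negative amount; discard.
The minimum over all feasible corners is $2.36.

$2.36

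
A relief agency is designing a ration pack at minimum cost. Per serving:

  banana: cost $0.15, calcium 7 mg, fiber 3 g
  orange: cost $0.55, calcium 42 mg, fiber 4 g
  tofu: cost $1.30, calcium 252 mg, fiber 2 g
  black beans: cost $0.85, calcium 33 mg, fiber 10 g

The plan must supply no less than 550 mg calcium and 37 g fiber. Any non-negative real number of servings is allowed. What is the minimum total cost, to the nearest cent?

Compare the cost at each extreme point of the feasible region.
banana only: max(550/7, 37/3) = 78.57 servings → $11.79.
orange only: max(550/42, 37/4) = 13.1 servings → $7.20.
tofu only: max(550/252, 37/2) = 18.5 servings → $24.05.
black beans only: max(550/33, 37/10) = 16.67 servings → $14.17.
banana + orange with both targets exact would need a negative amount; discard.
banana + tofu with both tight: 11.08 servings and 1.875 servings → $4.10.
banana + black beans: the both-tight solution has a negative serving — not a feasible corner.
orange + tofu with both tight: 8.9 servings and 0.6991 servings → $5.80.
orange + black beans: the both-tight solution has a negative serving — not a feasible corner.
tofu + black beans with both tight: 1.744 servings and 3.351 servings → $5.12.
Cheapest feasible corner: $4.10.

$4.10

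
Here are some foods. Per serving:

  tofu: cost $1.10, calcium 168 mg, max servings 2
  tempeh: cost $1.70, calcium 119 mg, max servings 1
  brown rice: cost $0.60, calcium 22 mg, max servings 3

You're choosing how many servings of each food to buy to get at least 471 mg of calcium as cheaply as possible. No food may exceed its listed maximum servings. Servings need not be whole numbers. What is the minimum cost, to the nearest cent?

Cost per mg of calcium: tofu $0.0065, tempeh $0.0143, brown rice $0.0273.
Take 2 servings of tofu: +336.0 mg calcium for $2.20 (total $2.20, still need 135.0 mg).
Take 1 serving of tempeh: +119.0 mg calcium for $1.70 (total $3.90, still need 16.0 mg).
Take 0.7273 servings of brown rice: +16.0 mg calcium for $0.44 (total $4.34, still need 0.0 mg).
Greedy by cheapest-per-mg is optimal for a single linear constraint, so the minimum cost is $4.34.

$4.34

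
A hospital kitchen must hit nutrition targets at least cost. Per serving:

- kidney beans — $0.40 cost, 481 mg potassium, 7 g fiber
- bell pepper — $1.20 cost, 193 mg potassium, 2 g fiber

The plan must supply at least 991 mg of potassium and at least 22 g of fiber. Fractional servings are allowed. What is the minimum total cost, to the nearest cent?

$1.26

At the optimum either one food covers both requirements or two foods hit both targets exactly; no other combination can be cheaper.
kidney beans only: max(991/481, 22/7) = 3.143 servings → $1.26.
bell pepper only: max(991/193, 22/2) = 11 servings → $13.20.
kidney beans + bell pepper with both targets exact would need a negative amount; discard.
Cheapest feasible corner: $1.26.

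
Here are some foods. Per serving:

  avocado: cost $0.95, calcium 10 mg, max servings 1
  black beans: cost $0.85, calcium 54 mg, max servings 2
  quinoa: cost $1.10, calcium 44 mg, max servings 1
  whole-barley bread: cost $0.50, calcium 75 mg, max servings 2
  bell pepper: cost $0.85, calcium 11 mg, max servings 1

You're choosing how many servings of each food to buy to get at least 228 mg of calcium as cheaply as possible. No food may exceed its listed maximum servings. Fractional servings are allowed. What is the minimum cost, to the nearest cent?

$2.23

Cost per mg of calcium: whole-barley bread $0.0067, black beans $0.0157, quinoa $0.0250, bell pepper $0.0773, avocado $0.0950.
Take 2 servings of whole-barley bread: +150.0 mg calcium for $1.00 (total $1.00, still need 78.0 mg).
Take 1.444 servings of black beans: +78.0 mg calcium for $1.23 (total $2.23, still need 0.0 mg).
Greedy by cheapest-per-mg is optimal for a single linear constraint, so the minimum cost is $2.23.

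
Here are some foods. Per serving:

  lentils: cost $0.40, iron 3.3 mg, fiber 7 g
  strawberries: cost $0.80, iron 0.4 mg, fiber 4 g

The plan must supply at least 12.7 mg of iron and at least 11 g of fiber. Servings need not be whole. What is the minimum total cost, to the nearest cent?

A basic optimal solution has at most two foods positive. Try each food alone and each pair with both targets met exactly.
lentils only: max(12.7/3.3, 11/7) = 3.848 servings → $1.54.
strawberries only: max(12.7/0.4, 11/4) = 31.75 servings → $25.40.
lentils + strawberries with both targets exact would need a negative amount; discard.
The minimum over all feasible corners is $1.54.

$1.54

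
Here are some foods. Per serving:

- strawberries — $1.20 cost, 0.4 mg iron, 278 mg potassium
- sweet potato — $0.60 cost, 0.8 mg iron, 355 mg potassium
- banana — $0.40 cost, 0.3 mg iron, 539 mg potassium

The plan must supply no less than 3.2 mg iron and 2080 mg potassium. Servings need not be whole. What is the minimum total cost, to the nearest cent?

This is a tiny linear program; its minimum lies at a vertex of the feasible set. List the vertices and price them.
strawberries only: max(3.2/0.4, 2080/278) = 8 servings → $9.60.
sweet potato only: max(3.2/0.8, 2080/355) = 5.859 servings → $3.52.
banana only: max(3.2/0.3, 2080/539) = 10.67 servings → $4.27.
strawberries + sweet potato with both tight: 6.567 servings and 0.7164 servings → $8.31.
strawberries + banana with both targets exact would need a negative amount; discard.
sweet potato + banana with both tight: 3.39 servings and 1.626 servings → $2.68.
Cheapest feasible corner: $2.68.

$2.68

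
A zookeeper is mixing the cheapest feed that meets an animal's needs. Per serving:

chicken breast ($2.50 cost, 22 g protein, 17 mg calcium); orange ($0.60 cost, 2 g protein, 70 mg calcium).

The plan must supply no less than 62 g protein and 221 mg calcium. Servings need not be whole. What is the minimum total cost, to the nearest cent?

Minimising a linear cost over {protein ≥ 62, calcium ≥ 221, servings ≥ 0} — the optimum is at a vertex, using one or two foods.
chicken breast only: max(62/22, 221/17) = 13 servings → $32.50.
orange only: max(62/2, 221/70) = 31 servings → $18.60.
chicken breast + orange with both tight: 2.588 servings and 2.529 servings → $7.99.
The minimum over all feasible corners is $7.99.

$7.99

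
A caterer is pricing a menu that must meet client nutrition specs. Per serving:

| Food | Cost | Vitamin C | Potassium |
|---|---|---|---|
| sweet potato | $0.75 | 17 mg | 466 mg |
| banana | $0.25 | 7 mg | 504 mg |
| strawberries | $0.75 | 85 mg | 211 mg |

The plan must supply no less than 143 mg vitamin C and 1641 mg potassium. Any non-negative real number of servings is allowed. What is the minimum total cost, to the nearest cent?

Check every corner: each single food scaled to meet both minima, and each pair solved so both constraints bind.
sweet potato only: max(143/17, 1641/466) = 8.412 servings → $6.31.
banana only: max(143/7, 1641/504) = 20.43 servings → $5.11.
strawberries only: max(143/85, 1641/211) = 7.777 servings → $5.83.
sweet potato + banana: intersection lies outside the first quadrant.
sweet potato + strawberries with both tight: 3.035 servings and 1.075 servings → $3.08.
banana + strawberries with both tight: 2.643 servings and 1.465 servings → $1.76.
Cheapest feasible corner: $1.76.

$1.76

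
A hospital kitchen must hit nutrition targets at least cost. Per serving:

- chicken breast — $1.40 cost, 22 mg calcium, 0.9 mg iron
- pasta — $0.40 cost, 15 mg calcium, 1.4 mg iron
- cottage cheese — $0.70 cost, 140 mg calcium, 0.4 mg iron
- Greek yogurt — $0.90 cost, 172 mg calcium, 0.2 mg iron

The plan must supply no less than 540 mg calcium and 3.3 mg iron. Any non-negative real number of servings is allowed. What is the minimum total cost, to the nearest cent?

An LP optimum is at a vertex; with two nutrient constraints at most two foods are used. Check each candidate.
chicken breast only: max(540/22, 3.3/0.9) = 24.55 servings → $34.36.
pasta only: max(540/15, 3.3/1.4) = 36 servings → $14.40.
cottage cheese only: max(540/140, 3.3/0.4) = 8.25 servings → $5.78.
Greek yogurt only: max(540/172, 3.3/0.2) = 16.5 servings → $14.85.
chicken breast + pasta: the both-tight solution has a negative serving — not a feasible corner.
chicken breast + cottage cheese with both tight: 2.099 servings and 3.527 servings → $5.41.
chicken breast + Greek yogurt with both tight: 3.056 servings and 2.749 servings → $6.75.
pasta + cottage cheese with both tight: 1.295 servings and 3.718 servings → $3.12.
pasta + Greek yogurt with both tight: 1.933 servings and 2.971 servings → $3.45.
cottage cheese + Greek yogurt with both targets exact would need a negative amount; discard.
Cheapest feasible corner: $3.12.

$3.12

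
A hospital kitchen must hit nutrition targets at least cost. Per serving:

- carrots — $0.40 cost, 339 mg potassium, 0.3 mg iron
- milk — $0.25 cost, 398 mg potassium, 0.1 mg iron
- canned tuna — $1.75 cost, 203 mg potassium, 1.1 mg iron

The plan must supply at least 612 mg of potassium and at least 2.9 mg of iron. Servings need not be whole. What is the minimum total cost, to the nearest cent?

$3.87

Compare the cost at each extreme point of the feasible region.
carrots only: max(612/339, 2.9/0.3) = 9.667 servings → $3.87.
milk only: max(612/398, 2.9/0.1) = 29 servings → $7.25.
canned tuna only: max(612/203, 2.9/1.1) = 3.015 servings → $5.28.
carrots + milk: the both-tight solution has a negative serving — not a feasible corner.
carrots + canned tuna with both tight: 0.2708 servings and 2.562 servings → $4.59.
milk + canned tuna with both tight: 0.2024 servings and 2.618 servings → $4.63.
The minimum over all feasible corners is $3.87.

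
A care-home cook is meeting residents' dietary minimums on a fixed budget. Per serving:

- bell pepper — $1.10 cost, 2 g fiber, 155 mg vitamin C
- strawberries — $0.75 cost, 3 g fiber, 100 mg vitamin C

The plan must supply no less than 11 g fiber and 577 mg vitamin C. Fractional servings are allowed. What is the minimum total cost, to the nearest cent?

$4.18

bell pepper only: max(11/2, 577/155) = 5.5 servings → $6.05.
strawberries only: max(11/3, 577/100) = 5.77 servings → $4.33.
bell pepper + strawberries with both tight: 2.381 servings and 2.079 servings → $4.18.
The minimum over all feasible corners is $4.18.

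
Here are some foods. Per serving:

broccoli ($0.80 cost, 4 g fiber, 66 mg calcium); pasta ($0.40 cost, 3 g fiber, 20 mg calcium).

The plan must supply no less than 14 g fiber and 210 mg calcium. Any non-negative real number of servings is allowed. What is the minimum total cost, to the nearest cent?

$2.66

With two linear requirements the optimum uses one or two foods; enumerate the corners.
broccoli only: max(14/4, 210/66) = 3.5 servings → $2.80.
pasta only: max(14/3, 210/20) = 10.5 servings → $4.20.
broccoli + pasta with both tight: 2.966 servings and 0.7119 servings → $2.66.
The minimum over all feasible corners is $2.66.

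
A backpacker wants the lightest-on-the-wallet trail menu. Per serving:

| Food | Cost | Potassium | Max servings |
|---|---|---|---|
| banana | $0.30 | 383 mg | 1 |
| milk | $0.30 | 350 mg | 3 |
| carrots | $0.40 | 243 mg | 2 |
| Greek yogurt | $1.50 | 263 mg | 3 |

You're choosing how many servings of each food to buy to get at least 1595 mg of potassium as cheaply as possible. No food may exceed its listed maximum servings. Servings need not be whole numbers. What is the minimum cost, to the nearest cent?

Cost per mg of potassium: banana $0.0008, milk $0.0009, carrots $0.0016, Greek yogurt $0.0057.
Take 1 serving of banana: +383.0 mg potassium for $0.30 (total $0.30, still need 1212.0 mg).
Take 3 servings of milk: +1050.0 mg potassium for $0.90 (total $1.20, still need 162.0 mg).
Take 0.6667 servings of carrots: +162.0 mg potassium for $0.27 (total $1.47, still need 0.0 mg).
Filling from the cheapest source first is optimal under one linear minimum: $1.47.

$1.47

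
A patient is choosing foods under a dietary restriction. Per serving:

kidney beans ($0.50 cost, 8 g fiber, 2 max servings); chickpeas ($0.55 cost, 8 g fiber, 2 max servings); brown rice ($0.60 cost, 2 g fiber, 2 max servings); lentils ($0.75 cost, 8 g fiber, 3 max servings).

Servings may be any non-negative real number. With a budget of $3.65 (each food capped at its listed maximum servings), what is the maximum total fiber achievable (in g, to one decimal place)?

Fiber per dollar: kidney beans 16, chickpeas 14.55, lentils 10.67, brown rice 3.333.
Take 2 servings of kidney beans: spends $1.00, +16.0 g fiber (running total 16.0 g).
Take 2 servings of chickpeas: spends $1.10, +16.0 g fiber (running total 32.0 g).
Take 2.067 servings of lentils: spends $1.55, +16.5 g fiber (running total 48.5 g).
Greedy by best ratio exhausts the cost allowance optimally: 48.5 g.

48.5 g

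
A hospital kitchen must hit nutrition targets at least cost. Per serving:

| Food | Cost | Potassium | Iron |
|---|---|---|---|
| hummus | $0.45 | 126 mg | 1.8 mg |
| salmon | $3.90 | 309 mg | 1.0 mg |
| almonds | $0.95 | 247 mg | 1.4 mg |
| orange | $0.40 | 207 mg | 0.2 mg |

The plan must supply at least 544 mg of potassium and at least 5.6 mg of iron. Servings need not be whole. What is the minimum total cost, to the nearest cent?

This is a tiny linear program; its minimum lies at a vertex of the feasible set. List the vertices and price them.
hummus only: max(544/126, 5.6/1.8) = 4.317 servings → $1.94.
salmon only: max(544/309, 5.6/1.0) = 5.6 servings → $21.84.
almonds only: max(544/247, 5.6/1.4) = 4 servings → $3.80.
orange only: max(544/207, 5.6/0.2) = 28 servings → $11.20.
hummus + salmon with both tight: 2.758 servings and 0.636 servings → $3.72.
hummus + almonds with both tight: 2.318 servings and 1.02 servings → $2.01.
hummus + orange with both tight: 3.024 servings and 0.7876 servings → $1.68.
salmon + almonds with both targets exact would need a negative amount; discard.
salmon + orange: intersection lies outside the first quadrant.
almonds + orange with both targets exact would need a negative amount; discard.
Cheapest feasible corner: $1.68.

$1.68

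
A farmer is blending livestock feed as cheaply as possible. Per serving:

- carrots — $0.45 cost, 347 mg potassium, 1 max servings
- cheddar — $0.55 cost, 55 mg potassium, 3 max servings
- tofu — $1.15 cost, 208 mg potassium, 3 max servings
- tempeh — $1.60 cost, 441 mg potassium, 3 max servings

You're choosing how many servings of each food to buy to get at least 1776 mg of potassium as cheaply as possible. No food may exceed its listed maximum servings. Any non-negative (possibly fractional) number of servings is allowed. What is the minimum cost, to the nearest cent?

$5.84

Cost per mg of potassium: carrots $0.0013, tempeh $0.0036, tofu $0.0055, cheddar $0.0100.
Take 1 serving of carrots: +347.0 mg potassium for $0.45 (total $0.45, still need 1429.0 mg).
Take 3 servings of tempeh: +1323.0 mg potassium for $4.80 (total $5.25, still need 106.0 mg).
Take 0.5096 servings of tofu: +106.0 mg potassium for $0.59 (total $5.84, still need 0.0 mg).
Filling from the cheapest source first is optimal under one linear minimum: $5.84.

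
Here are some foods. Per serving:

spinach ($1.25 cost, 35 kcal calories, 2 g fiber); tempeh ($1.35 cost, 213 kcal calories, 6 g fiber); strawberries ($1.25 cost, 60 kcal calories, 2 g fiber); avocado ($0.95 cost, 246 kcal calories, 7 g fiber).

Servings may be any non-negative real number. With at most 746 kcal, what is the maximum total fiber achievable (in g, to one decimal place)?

42.6 g

Fiber per kcal: spinach 0.05714, strawberries 0.03333, avocado 0.02846, tempeh 0.02817.
With no serving limits, spend the whole calories allowance on spinach: 746 kcal / 35 kcal × 2 g = 42.6 g.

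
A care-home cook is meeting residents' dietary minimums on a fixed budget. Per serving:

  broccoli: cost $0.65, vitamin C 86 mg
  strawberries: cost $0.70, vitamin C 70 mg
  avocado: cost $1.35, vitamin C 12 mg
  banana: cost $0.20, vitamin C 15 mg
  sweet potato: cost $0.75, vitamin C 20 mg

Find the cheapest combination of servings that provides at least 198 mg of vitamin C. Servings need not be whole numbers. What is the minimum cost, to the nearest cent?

Cost per mg of vitamin C: broccoli $0.0076, strawberries $0.0100, banana $0.0133, sweet potato $0.0375, avocado $0.1125.
With no serving limits, use only broccoli: 198 mg / 86 mg = 2.302 servings × $0.65 = $1.50.

$1.50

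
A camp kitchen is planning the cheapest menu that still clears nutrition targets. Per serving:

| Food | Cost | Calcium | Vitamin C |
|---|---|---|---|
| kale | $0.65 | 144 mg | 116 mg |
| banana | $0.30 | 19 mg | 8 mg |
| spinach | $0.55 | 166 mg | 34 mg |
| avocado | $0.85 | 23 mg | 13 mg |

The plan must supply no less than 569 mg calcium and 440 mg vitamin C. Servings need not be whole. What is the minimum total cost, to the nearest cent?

$2.53

At the optimum either one food covers both requirements or two foods hit both targets exactly; no other combination can be cheaper.
kale only: max(569/144, 440/116) = 3.951 servings → $2.57.
banana only: max(569/19, 440/8) = 55 servings → $16.50.
spinach only: max(569/166, 440/34) = 12.94 servings → $7.12.
avocado only: max(569/23, 440/13) = 33.85 servings → $28.77.
kale + banana with both tight: 3.62 servings and 2.513 servings → $3.11.
kale + spinach with both tight: 3.739 servings and 0.1841 servings → $2.53.
kale + avocado with both tight: 3.421 servings and 3.322 servings → $5.05.
banana + spinach with both targets exact would need a negative amount; discard.
banana + avocado: intersection lies outside the first quadrant.
spinach + avocado: the both-tight solution has a negative serving — not a feasible corner.
So the least-cost plan costs $2.53.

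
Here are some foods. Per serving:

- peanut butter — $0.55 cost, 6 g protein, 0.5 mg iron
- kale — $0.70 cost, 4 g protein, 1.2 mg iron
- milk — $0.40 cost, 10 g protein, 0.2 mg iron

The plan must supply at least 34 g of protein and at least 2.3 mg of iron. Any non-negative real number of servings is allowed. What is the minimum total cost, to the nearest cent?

$2.14

The cheapest plan sits at a corner of the feasible region — with two constraints it uses at most two foods.
peanut butter only: max(34/6, 2.3/0.5) = 5.667 servings → $3.12.
kale only: max(34/4, 2.3/1.2) = 8.5 servings → $5.95.
milk only: max(34/10, 2.3/0.2) = 11.5 servings → $4.60.
peanut butter + kale: intersection lies outside the first quadrant.
peanut butter + milk with both tight: 4.263 servings and 0.8421 servings → $2.68.
kale + milk with both tight: 1.446 servings and 2.821 servings → $2.14.
Cheapest feasible corner: $2.14.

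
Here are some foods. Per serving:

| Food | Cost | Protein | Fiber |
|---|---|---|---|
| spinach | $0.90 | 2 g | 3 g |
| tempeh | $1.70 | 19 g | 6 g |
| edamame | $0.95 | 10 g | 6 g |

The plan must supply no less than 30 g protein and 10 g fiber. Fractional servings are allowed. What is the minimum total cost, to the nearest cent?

Compare the cost at each extreme point of the feasible region.
spinach only: max(30/2, 10/3) = 15 servings → $13.50.
tempeh only: max(30/19, 10/6) = 1.667 servings → $2.83.
edamame only: max(30/10, 10/6) = 3 servings → $2.85.
spinach + tempeh with both tight: 0.2222 servings and 1.556 servings → $2.84.
spinach + edamame with both targets exact would need a negative amount; discard.
tempeh + edamame with both tight: 1.481 servings and 0.1852 servings → $2.69.
The minimum over all feasible corners is $2.69.

$2.69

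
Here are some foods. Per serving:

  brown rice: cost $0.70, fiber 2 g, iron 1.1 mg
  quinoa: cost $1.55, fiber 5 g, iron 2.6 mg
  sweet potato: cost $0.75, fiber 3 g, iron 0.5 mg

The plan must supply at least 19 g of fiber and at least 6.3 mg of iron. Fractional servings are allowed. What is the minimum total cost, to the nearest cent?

brown rice only: max(19/2, 6.3/1.1) = 9.5 servings → $6.65.
quinoa only: max(19/5, 6.3/2.6) = 3.8 servings → $5.89.
sweet potato only: max(19/3, 6.3/0.5) = 12.6 servings → $9.45.
brown rice + quinoa: intersection lies outside the first quadrant.
brown rice + sweet potato with both tight: 4.087 servings and 3.609 servings → $5.57.
quinoa + sweet potato with both tight: 1.774 servings and 3.377 servings → $5.28.
Cheapest feasible corner: $5.28.

$5.28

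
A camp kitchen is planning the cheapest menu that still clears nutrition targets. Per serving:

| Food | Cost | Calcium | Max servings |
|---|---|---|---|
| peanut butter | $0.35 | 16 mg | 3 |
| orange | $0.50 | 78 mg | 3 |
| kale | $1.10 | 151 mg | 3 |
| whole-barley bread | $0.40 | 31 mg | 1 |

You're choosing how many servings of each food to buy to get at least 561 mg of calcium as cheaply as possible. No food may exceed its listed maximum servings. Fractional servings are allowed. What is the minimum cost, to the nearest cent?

Cost per mg of calcium: orange $0.0064, kale $0.0073, whole-barley bread $0.0129, peanut butter $0.0219.
Take 3 servings of orange: +234.0 mg calcium for $1.50 (total $1.50, still need 327.0 mg).
Take 2.166 servings of kale: +327.0 mg calcium for $2.38 (total $3.88, still need 0.0 mg).
Greedy by cheapest-per-mg is optimal for a single linear constraint, so the minimum cost is $3.88.

$3.88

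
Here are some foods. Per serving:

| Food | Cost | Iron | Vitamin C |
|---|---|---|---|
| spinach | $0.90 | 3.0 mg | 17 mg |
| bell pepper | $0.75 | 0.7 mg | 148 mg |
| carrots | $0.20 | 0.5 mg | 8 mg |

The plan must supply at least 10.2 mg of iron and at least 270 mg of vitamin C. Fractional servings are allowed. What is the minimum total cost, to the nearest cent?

The cheapest plan sits at a corner of the feasible region — with two constraints it uses at most two foods.
spinach only: max(10.2/3.0, 270/17) = 15.88 servings → $14.29.
bell pepper only: max(10.2/0.7, 270/148) = 14.57 servings → $10.93.
carrots only: max(10.2/0.5, 270/8) = 33.75 servings → $6.75.
spinach + bell pepper with both tight: 3.056 servings and 1.473 servings → $3.86.
spinach + carrots: intersection lies outside the first quadrant.
bell pepper + carrots with both tight: 0.7807 servings and 19.31 servings → $4.45.
So the least-cost plan costs $3.86.

$3.86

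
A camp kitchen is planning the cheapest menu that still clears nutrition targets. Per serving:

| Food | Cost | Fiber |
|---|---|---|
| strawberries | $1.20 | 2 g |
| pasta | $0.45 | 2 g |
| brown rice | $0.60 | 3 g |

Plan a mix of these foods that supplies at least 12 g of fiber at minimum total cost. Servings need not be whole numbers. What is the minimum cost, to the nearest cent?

Cost per g of fiber: brown rice $0.2000, pasta $0.2250, strawberries $0.6000.
With no serving limits, use only brown rice: 12 g / 3 g = 4 servings × $0.60 = $2.40.

$2.40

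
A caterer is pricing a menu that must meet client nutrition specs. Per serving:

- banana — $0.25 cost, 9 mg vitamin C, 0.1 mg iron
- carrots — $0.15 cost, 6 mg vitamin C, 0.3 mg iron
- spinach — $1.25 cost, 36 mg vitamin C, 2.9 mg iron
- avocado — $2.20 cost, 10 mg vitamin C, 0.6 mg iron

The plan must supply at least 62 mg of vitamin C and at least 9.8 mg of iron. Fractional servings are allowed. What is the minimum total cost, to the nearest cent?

Check every corner: each single food scaled to meet both minima, and each pair solved so both constraints bind.
banana only: max(62/9, 9.8/0.1) = 98 servings → $24.50.
carrots only: max(62/6, 9.8/0.3) = 32.67 servings → $4.90.
spinach only: max(62/36, 9.8/2.9) = 3.379 servings → $4.22.
avocado only: max(62/10, 9.8/0.6) = 16.33 servings → $35.93.
banana + carrots: the both-tight solution has a negative serving — not a feasible corner.
banana + spinach: the both-tight solution has a negative serving — not a feasible corner.
banana + avocado with both targets exact would need a negative amount; discard.
carrots + spinach with both targets exact would need a negative amount; discard.
carrots + avocado with both targets exact would need a negative amount; discard.
spinach + avocado: intersection lies outside the first quadrant.
So the least-cost plan costs $4.22.

$4.22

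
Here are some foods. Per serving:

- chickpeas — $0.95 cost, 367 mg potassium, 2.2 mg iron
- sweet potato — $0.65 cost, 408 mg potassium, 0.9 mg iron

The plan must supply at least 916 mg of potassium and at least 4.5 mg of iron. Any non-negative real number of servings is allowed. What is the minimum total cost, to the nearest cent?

$2.11

For a min-cost LP with two ≥-constraints, a basic feasible solution has at most two positive variables.
chickpeas only: max(916/367, 4.5/2.2) = 2.496 servings → $2.37.
sweet potato only: max(916/408, 4.5/0.9) = 5 servings → $3.25.
chickpeas + sweet potato with both tight: 1.783 servings and 0.6411 servings → $2.11.
Cheapest feasible corner: $2.11.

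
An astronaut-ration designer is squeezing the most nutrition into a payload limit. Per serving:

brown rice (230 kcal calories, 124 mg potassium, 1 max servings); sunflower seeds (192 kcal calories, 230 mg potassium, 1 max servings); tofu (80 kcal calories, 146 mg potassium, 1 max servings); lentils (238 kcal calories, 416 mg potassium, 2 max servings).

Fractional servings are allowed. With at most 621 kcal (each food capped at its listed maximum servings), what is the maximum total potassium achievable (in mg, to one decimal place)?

Potassium per kcal: tofu 1.825, lentils 1.748, sunflower seeds 1.198, brown rice 0.5391.
Take 1 serving of tofu: uses 80 kcal, +146.0 mg potassium (running total 146.0 mg).
Take 2 servings of lentils: uses 476 kcal, +832.0 mg potassium (running total 978.0 mg).
Take 0.3385 servings of sunflower seeds: uses 65 kcal, +77.9 mg potassium (running total 1055.9 mg).
Filling greedily by potassium-per-kcal is optimal for one linear limit, giving 1055.9 mg.

1055.9 mg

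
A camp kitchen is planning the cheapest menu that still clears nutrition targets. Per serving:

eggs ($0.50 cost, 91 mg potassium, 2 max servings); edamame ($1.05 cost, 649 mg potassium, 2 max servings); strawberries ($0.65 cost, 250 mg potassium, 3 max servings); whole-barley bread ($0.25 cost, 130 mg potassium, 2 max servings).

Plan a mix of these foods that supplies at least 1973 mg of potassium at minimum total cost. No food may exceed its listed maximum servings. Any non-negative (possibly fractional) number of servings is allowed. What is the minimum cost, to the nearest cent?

Cost per mg of potassium: edamame $0.0016, whole-barley bread $0.0019, strawberries $0.0026, eggs $0.0055.
Take 2 servings of edamame: +1298.0 mg potassium for $2.10 (total $2.10, still need 675.0 mg).
Take 2 servings of whole-barley bread: +260.0 mg potassium for $0.50 (total $2.60, still need 415.0 mg).
Take 1.66 servings of strawberries: +415.0 mg potassium for $1.08 (total $3.68, still need 0.0 mg).
Filling from the cheapest source first is optimal under one linear minimum: $3.68.

$3.68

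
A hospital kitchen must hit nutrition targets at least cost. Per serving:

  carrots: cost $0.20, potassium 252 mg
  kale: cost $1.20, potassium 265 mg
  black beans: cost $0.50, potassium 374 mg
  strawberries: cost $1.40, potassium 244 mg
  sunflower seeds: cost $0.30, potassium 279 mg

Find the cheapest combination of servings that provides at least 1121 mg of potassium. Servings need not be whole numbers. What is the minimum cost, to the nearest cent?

Cost per mg of potassium: carrots $0.0008, sunflower seeds $0.0011, black beans $0.0013, kale $0.0045, strawberries $0.0057.
With no serving limits, use only carrots: 1121 mg / 252 mg = 4.448 servings × $0.20 = $0.89.

$0.89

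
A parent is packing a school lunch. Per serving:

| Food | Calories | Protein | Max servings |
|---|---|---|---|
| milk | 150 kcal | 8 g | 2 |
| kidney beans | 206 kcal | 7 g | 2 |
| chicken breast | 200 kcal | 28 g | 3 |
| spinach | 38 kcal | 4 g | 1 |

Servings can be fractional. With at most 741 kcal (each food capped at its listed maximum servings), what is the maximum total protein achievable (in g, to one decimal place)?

93.5 g

Protein per kcal: chicken breast 0.14, spinach 0.1053, milk 0.05333, kidney beans 0.03398.
Take 3 servings of chicken breast: uses 600 kcal, +84.0 g protein (running total 84.0 g).
Take 1 serving of spinach: uses 38 kcal, +4.0 g protein (running total 88.0 g).
Take 0.6867 servings of milk: uses 103 kcal, +5.5 g protein (running total 93.5 g).
Greedy by best ratio exhausts the calories allowance optimally: 93.5 g.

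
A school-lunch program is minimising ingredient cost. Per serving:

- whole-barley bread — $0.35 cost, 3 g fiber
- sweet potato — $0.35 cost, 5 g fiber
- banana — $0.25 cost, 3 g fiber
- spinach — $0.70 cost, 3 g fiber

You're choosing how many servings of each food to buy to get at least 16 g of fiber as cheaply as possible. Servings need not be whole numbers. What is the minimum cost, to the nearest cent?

Cost per g of fiber: sweet potato $0.0700, banana $0.0833, whole-barley bread $0.1167, spinach $0.2333.
With no serving limits, use only sweet potato: 16 g / 5 g = 3.2 servings × $0.35 = $1.12.

$1.12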